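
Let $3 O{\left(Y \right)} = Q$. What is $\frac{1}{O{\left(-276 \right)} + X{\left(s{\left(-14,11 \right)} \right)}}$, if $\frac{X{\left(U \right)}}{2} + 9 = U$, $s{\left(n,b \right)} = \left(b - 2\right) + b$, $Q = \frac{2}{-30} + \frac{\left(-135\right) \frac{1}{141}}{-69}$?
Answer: $\frac{48645}{1069334} \approx 0.045491$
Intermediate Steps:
$Q = - \frac{856}{16215}$ ($Q = 2 \left(- \frac{1}{30}\right) + \left(-135\right) \frac{1}{141} \left(- \frac{1}{69}\right) = - \frac{1}{15} - - \frac{15}{1081} = - \frac{1}{15} + \frac{15}{1081} = - \frac{856}{16215} \approx -0.052791$)
$O{\left(Y \right)} = - \frac{856}{48645}$ ($O{\left(Y \right)} = \frac{1}{3} \left(- \frac{856}{16215}\right) = - \frac{856}{48645}$)
$s{\left(n,b \right)} = -2 + 2 b$ ($s{\left(n,b \right)} = \left(-2 + b\right) + b = -2 + 2 b$)
$X{\left(U \right)} = -18 + 2 U$
$\frac{1}{O{\left(-276 \right)} + X{\left(s{\left(-14,11 \right)} \right)}} = \frac{1}{- \frac{856}{48645} - \left(18 - 2 \left(-2 + 2 \cdot 11\right)\right)} = \frac{1}{- \frac{856}{48645} - \left(18 - 2 \left(-2 + 22\right)\right)} = \frac{1}{- \frac{856}{48645} + \left(-18 + 2 \cdot 20\right)} = \frac{1}{- \frac{856}{48645} + \left(-18 + 40\right)} = \frac{1}{- \frac{856}{48645} + 22} = \frac{1}{\frac{1069334}{48645}} = \frac{48645}{1069334}$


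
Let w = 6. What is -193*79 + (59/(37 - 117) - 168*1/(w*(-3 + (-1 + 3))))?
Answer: -1217579/80 ≈ -15220.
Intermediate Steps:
-193*79 + (59/(37 - 117) - 168*1/(w*(-3 + (-1 + 3)))) = -193*79 + (59/(37 - 117) - 168*1/(6*(-3 + (-1 + 3)))) = -15247 + (59/(-80) - 168*1/(6*(-3 + 2))) = -15247 + (59*(-1/80) - 168/((-1*6))) = -15247 + (-59/80 - 168/(-6)) = -15247 + (-59/80 - 168*(-1/6)) = -15247 + (-59/80 + 28) = -15247 + 2181/80 = -1217579/80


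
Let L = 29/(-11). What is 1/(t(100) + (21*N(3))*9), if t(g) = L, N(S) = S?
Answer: 11/6208 ≈ 0.0017719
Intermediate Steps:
L = -29/11 (L = 29*(-1/11) = -29/11 ≈ -2.6364)
t(g) = -29/11
1/(t(100) + (21*N(3))*9) = 1/(-29/11 + (21*3)*9) = 1/(-29/11 + 63*9) = 1/(-29/11 + 567) = 1/(6208/11) = 11/6208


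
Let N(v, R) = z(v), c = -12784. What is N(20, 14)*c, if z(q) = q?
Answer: -255680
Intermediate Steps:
N(v, R) = v
N(20, 14)*c = 20*(-12784) = -255680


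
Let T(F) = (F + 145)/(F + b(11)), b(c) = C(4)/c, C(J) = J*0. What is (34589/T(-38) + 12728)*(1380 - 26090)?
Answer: -1174070940/107 ≈ -1.0973e+7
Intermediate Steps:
C(J) = 0
b(c) = 0 (b(c) = 0/c = 0)
T(F) = (145 + F)/F (T(F) = (F + 145)/(F + 0) = (145 + F)/F)
(34589/T(-38) + 12728)*(1380 - 26090) = (34589/(((145 - 38)/(-38))) + 12728)*(1380 - 26090) = (34589/((-1/38*107)) + 12728)*(-24710) = (34589/(-107/38) + 12728)*(-24710) = (34589*(-38/107) + 12728)*(-24710) = (-1314382/107 + 12728)*(-24710) = (47514/107)*(-24710) = -1174070940/107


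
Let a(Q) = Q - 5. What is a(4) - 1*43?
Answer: -44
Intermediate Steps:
a(Q) = -5 + Q
a(4) - 1*43 = (-5 + 4) - 1*43 = -1 - 43 = -44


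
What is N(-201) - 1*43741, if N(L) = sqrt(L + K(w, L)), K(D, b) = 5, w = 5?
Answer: -43741 + 14*I ≈ -43741.0 + 14.0*I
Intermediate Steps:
N(L) = sqrt(5 + L) (N(L) = sqrt(L + 5) = sqrt(5 + L))
N(-201) - 1*43741 = sqrt(5 - 201) - 1*43741 = sqrt(-196) - 43741 = 14*I - 43741 = -43741 + 14*I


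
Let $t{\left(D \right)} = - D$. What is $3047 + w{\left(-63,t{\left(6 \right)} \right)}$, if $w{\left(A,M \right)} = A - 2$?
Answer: $2982$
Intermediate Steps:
$w{\left(A,M \right)} = -2 + A$
$3047 + w{\left(-63,t{\left(6 \right)} \right)} = 3047 - 65 = 2982$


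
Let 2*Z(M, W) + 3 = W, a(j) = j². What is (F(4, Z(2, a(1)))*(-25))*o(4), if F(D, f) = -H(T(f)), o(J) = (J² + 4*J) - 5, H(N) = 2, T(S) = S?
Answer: 1350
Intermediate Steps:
Z(M, W) = -3/2 + W/2
o(J) = -5 + J² + 4*J
F(D, f) = -2 (F(D, f) = -1*2 = -2)
(F(4, Z(2, a(1)))*(-25))*o(4) = (-2*(-25))*(-5 + 4² + 4*4) = 50*(-5 + 16 + 16) = 50*27 = 1350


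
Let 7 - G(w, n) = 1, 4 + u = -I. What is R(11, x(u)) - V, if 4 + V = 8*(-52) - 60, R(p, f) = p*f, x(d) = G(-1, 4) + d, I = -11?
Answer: 623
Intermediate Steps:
u = 7 (u = -4 - 1*(-11) = -4 + 11 = 7)
G(w, n) = 6 (G(w, n) = 7 - 1*1 = 7 - 1 = 6)
x(d) = 6 + d
R(p, f) = f*p
V = -480 (V = -4 + (8*(-52) - 60) = -4 + (-416 - 60) = -4 - 476 = -480)
R(11, x(u)) - V = (6 + 7)*11 - 1*(-480) = 13*11 + 480 = 143 + 480 = 623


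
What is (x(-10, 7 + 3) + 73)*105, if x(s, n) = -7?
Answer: 6930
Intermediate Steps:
(x(-10, 7 + 3) + 73)*105 = (-7 + 73)*105 = 66*105 = 6930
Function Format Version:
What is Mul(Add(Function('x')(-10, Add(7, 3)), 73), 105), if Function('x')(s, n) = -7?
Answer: 6930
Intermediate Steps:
Mul(Add(Function('x')(-10, Add(7, 3)), 73), 105) = Mul(Add(-7, 73), 105) = Mul(66, 105) = 6930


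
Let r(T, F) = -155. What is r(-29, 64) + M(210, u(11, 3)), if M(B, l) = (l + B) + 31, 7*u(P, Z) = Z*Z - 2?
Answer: 87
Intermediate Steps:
u(P, Z) = -2/7 + Z²/7 (u(P, Z) = (Z*Z - 2)/7 = (Z² - 2)/7 = (-2 + Z²)/7 = -2/7 + Z²/7)
M(B, l) = 31 + B + l (M(B, l) = (B + l) + 31 = 31 + B + l)
r(-29, 64) + M(210, u(11, 3)) = -155 + (31 + 210 + (-2/7 + (⅐)*3²)) = -155 + (31 + 210 + (-2/7 + (⅐)*9)) = -155 + (31 + 210 + (-2/7 + 9/7)) = -155 + (31 + 210 + 1) = -155 + 242 = 87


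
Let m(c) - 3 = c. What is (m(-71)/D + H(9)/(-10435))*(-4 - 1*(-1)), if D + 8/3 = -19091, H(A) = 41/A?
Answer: -16810139/1793181705 ≈ -0.0093745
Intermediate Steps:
D = -57281/3 (D = -8/3 - 19091 = -57281/3 ≈ -19094.)
m(c) = 3 + c
(m(-71)/D + H(9)/(-10435))*(-4 - 1*(-1)) = ((3 - 71)/(-57281/3) + (41/9)/(-10435))*(-4 - 1*(-1)) = (-68*(-3/57281) + (41*(⅑))*(-1/10435))*(-4 + 1) = (204/57281 + (41/9)*(-1/10435))*(-3) = (204/57281 - 41/93915)*(-3) = (16810139/5379545115)*(-3) = -16810139/1793181705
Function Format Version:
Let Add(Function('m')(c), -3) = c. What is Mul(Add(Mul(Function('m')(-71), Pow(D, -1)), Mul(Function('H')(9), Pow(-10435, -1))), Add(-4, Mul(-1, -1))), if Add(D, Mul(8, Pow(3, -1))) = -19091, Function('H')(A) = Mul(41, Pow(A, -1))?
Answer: Rational(-16810139, 1793181705) ≈ -0.0093745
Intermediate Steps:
D = Rational(-57281, 3) (D = Add(Rational(-8, 3), -19091) = Rational(-57281, 3) ≈ -19094.)
Function('m')(c) = Add(3, c)
Mul(Add(Mul(Function('m')(-71), Pow(D, -1)), Mul(Function('H')(9), Pow(-10435, -1))), Add(-4, Mul(-1, -1))) = Mul(Add(Mul(Add(3, -71), Pow(Rational(-57281, 3), -1)), Mul(Mul(41, Pow(9, -1)), Pow(-10435, -1))), Add(-4, Mul(-1, -1))) = Mul(Add(Mul(-68, Rational(-3, 57281)), Mul(Mul(41, Rational(1, 9)), Rational(-1, 10435))), Add(-4, 1)) = Mul(Add(Rational(204, 57281), Mul(Rational(41, 9), Rational(-1, 10435))), -3) = Mul(Add(Rational(204, 57281), Rational(-41, 93915)), -3) = Mul(Rational(16810139, 5379545115), -3) = Rational(-16810139, 1793181705)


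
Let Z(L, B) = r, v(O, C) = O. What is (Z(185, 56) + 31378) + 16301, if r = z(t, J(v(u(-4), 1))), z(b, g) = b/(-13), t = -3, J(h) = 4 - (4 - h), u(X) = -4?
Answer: 619830/13 ≈ 47679.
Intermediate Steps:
J(h) = h (J(h) = 4 + (-4 + h) = h)
z(b, g) = -b/13 (z(b, g) = b*(-1/13) = -b/13)
r = 3/13 (r = -1/13*(-3) = 3/13 ≈ 0.23077)
Z(L, B) = 3/13
(Z(185, 56) + 31378) + 16301 = (3/13 + 31378) + 16301 = 407917/13 + 16301 = 619830/13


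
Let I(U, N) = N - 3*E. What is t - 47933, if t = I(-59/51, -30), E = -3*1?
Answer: -47954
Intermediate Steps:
E = -3
I(U, N) = 9 + N (I(U, N) = N - 3*(-3) = N + 9 = 9 + N)
t = -21 (t = 9 - 30 = -21)
t - 47933 = -21 - 47933 = -47954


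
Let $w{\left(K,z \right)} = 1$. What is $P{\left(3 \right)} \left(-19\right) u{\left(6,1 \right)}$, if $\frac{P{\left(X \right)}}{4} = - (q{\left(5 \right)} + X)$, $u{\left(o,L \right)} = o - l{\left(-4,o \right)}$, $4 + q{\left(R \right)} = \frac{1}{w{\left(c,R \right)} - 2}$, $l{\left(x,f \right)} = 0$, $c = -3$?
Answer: $-912$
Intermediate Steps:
$q{\left(R \right)} = -5$ ($q{\left(R \right)} = -4 + \frac{1}{1 - 2} = -4 + \frac{1}{-1} = -4 - 1 = -5$)
$u{\left(o,L \right)} = o$ ($u{\left(o,L \right)} = o - 0 = o + 0 = o$)
$P{\left(X \right)} = 20 - 4 X$ ($P{\left(X \right)} = 4 \left(- (-5 + X)\right) = 4 \left(5 - X\right) = 20 - 4 X$)
$P{\left(3 \right)} \left(-19\right) u{\left(6,1 \right)} = \left(20 - 12\right) \left(-19\right) 6 = 8 \left(-19\right) 6 = \left(-152\right) 6 = -912$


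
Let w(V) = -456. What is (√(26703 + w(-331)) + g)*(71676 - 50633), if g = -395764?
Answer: -8328061852 + 21043*√26247 ≈ -8.3247e+9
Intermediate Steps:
(√(26703 + w(-331)) + g)*(71676 - 50633) = (√(26703 - 456) - 395764)*(71676 - 50633) = (√26247 - 395764)*21043 = (-395764 + √26247)*21043 = -8328061852 + 21043*√26247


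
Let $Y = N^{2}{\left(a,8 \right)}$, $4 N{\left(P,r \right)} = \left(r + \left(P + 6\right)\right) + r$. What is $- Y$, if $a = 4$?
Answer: $- \frac{169}{4} \approx -42.25$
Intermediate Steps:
$N{\left(P,r \right)} = \frac{3}{2} + \frac{r}{2} + \frac{P}{4}$ ($N{\left(P,r \right)} = \frac{\left(r + \left(P + 6\right)\right) + r}{4} = \frac{\left(r + \left(6 + P\right)\right) + r}{4} = \frac{\left(6 + P + r\right) + r}{4} = \frac{6 + P + 2 r}{4} = \frac{3}{2} + \frac{r}{2} + \frac{P}{4}$)
$Y = \frac{169}{4}$ ($Y = \left(\frac{3}{2} + \frac{1}{2} \cdot 8 + \frac{1}{4} \cdot 4\right)^{2} = \left(\frac{3}{2} + 4 + 1\right)^{2} = \left(\frac{13}{2}\right)^{2} = \frac{169}{4} \approx 42.25$)
$- Y = \left(-1\right) \frac{169}{4} = - \frac{169}{4}$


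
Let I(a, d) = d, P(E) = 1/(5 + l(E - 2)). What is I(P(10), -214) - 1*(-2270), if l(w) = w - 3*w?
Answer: 2056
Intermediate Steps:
l(w) = -2*w
P(E) = 1/(9 - 2*E) (P(E) = 1/(5 - 2*(E - 2)) = 1/(5 - 2*(-2 + E)) = 1/(5 + (4 - 2*E)) = 1/(9 - 2*E))
I(P(10), -214) - 1*(-2270) = -214 - 1*(-2270) = -214 + 2270 = 2056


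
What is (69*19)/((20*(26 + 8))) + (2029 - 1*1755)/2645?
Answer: 730783/359720 ≈ 2.0315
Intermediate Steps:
(69*19)/((20*(26 + 8))) + (2029 - 1*1755)/2645 = 1311/((20*34)) + (2029 - 1755)*(1/2645) = 1311/680 + 274*(1/2645) = 1311*(1/680) + 274/2645 = 1311/680 + 274/2645 = 730783/359720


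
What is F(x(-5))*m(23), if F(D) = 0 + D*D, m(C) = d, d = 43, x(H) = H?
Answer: 1075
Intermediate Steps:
m(C) = 43
F(D) = D² (F(D) = 0 + D² = D²)
F(x(-5))*m(23) = (-5)²*43 = 25*43 = 1075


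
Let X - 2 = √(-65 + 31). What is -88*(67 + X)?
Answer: -6072 - 88*I*√34 ≈ -6072.0 - 513.12*I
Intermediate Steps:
X = 2 + I*√34 (X = 2 + √(-65 + 31) = 2 + √(-34) = 2 + I*√34 ≈ 2.0 + 5.831*I)
-88*(67 + X) = -88*(67 + (2 + I*√34)) = -88*(69 + I*√34) = -6072 - 88*I*√34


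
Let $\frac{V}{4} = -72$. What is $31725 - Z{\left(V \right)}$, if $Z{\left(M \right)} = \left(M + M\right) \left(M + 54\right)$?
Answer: $-103059$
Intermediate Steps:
$V = -288$ ($V = 4 \left(-72\right) = -288$)
$Z{\left(M \right)} = 2 M \left(54 + M\right)$
$31725 - Z{\left(V \right)} = 31725 - 2 \left(-288\right) \left(54 - 288\right) = 31725 - 2 \left(-288\right) \left(-234\right) = 31725 - 134784 = -103059$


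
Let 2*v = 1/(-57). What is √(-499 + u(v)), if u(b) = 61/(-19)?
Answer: I*√181298/19 ≈ 22.41*I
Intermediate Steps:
v = -1/114 (v = (½)/(-57) = (½)*(-1/57) = -1/114 ≈ -0.0087719)
u(b) = -61/19 (u(b) = 61*(-1/19) = -61/19)
√(-499 + u(v)) = √(-499 - 61/19) = √(-9542/19) = I*√181298/19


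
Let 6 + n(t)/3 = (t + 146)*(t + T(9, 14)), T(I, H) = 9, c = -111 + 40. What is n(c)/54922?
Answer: -6984/27461 ≈ -0.25432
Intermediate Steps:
c = -71
n(t) = -18 + 3*(9 + t)*(146 + t) (n(t) = -18 + 3*((t + 146)*(t + 9)) = -18 + 3*((146 + t)*(9 + t)) = -18 + 3*((9 + t)*(146 + t)) = -18 + 3*(9 + t)*(146 + t))
n(c)/54922 = (3924 + 3*(-71)**2 + 465*(-71))/54922 = (3924 + 3*5041 - 33015)*(1/54922) = (3924 + 15123 - 33015)*(1/54922) = -13968*1/54922 = -6984/27461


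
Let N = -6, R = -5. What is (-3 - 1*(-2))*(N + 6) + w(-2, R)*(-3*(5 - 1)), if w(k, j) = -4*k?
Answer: -96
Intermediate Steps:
(-3 - 1*(-2))*(N + 6) + w(-2, R)*(-3*(5 - 1)) = (-3 - 1*(-2))*(-6 + 6) + (-4*(-2))*(-3*(5 - 1)) = (-3 + 2)*0 + 8*(-3*4) = -1*0 + 8*(-12) = 0 - 96 = -96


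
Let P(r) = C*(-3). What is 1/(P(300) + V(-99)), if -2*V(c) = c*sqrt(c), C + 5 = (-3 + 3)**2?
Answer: 20/323733 - 66*I*sqrt(11)/107911 ≈ 6.1779e-5 - 0.0020285*I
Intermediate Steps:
C = -5 (C = -5 + (-3 + 3)**2 = -5 + 0**2 = -5 + 0 = -5)
V(c) = -c**(3/2)/2 (V(c) = -c*sqrt(c)/2 = -c**(3/2)/2)
P(r) = 15 (P(r) = -5*(-3) = 15)
1/(P(300) + V(-99)) = 1/(15 - (-297)*I*sqrt(11)/2) = 1/(15 + 297*I*sqrt(11)/2)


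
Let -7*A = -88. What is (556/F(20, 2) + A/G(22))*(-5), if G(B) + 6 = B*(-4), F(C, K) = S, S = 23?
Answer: -909560/7567 ≈ -120.20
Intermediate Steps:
A = 88/7 (A = -⅐*(-88) = 88/7 ≈ 12.571)
F(C, K) = 23
G(B) = -6 - 4*B (G(B) = -6 + B*(-4) = -6 - 4*B)
(556/F(20, 2) + A/G(22))*(-5) = (556/23 + 88/(7*(-6 - 4*22)))*(-5) = (556*(1/23) + 88/(7*(-6 - 88)))*(-5) = (556/23 + (88/7)/(-94))*(-5) = (556/23 + (88/7)*(-1/94))*(-5) = (556/23 - 44/329)*(-5) = (181912/7567)*(-5) = -909560/7567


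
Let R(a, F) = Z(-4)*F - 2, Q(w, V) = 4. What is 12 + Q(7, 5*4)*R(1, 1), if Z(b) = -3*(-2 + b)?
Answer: 76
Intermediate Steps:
Z(b) = 6 - 3*b
R(a, F) = -2 + 18*F (R(a, F) = (6 - 3*(-4))*F - 2 = (6 + 12)*F - 2 = 18*F - 2 = -2 + 18*F)
12 + Q(7, 5*4)*R(1, 1) = 12 + 4*(-2 + 18*1) = 12 + 4*(-2 + 18) = 12 + 4*16 = 12 + 64 = 76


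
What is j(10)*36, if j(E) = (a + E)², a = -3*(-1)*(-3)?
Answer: 36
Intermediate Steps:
a = -9 (a = 3*(-3) = -9)
j(E) = (-9 + E)²
j(10)*36 = (-9 + 10)²*36 = 1²*36 = 1*36 = 36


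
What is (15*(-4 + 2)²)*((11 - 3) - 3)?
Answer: 300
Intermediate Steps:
(15*(-4 + 2)²)*((11 - 3) - 3) = (15*(-2)²)*(8 - 3) = (15*4)*5 = 60*5 = 300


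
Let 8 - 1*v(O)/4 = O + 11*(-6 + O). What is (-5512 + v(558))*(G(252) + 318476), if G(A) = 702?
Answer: -10213696000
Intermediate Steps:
v(O) = 296 - 48*O (v(O) = 32 - 4*(O + 11*(-6 + O)) = 32 - 4*(O + (-66 + 11*O)) = 32 - 4*(-66 + 12*O) = 32 + (264 - 48*O) = 296 - 48*O)
(-5512 + v(558))*(G(252) + 318476) = (-5512 + (296 - 48*558))*(702 + 318476) = (-5512 + (296 - 26784))*319178 = (-5512 - 26488)*319178 = -32000*319178 = -10213696000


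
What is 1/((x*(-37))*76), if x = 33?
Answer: -1/92796 ≈ -1.0776e-5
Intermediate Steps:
1/((x*(-37))*76) = 1/((33*(-37))*76) = 1/(-1221*76) = 1/(-92796) = -1/92796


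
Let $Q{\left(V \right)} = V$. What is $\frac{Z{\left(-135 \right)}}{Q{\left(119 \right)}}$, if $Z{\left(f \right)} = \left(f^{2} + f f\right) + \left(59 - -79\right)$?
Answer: $\frac{36588}{119} \approx 307.46$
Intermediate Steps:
$Z{\left(f \right)} = 138 + 2 f^{2}$ ($Z{\left(f \right)} = \left(f^{2} + f^{2}\right) + \left(59 + 79\right) = 2 f^{2} + 138 = 138 + 2 f^{2}$)
$\frac{Z{\left(-135 \right)}}{Q{\left(119 \right)}} = \frac{138 + 2 \left(-135\right)^{2}}{119} = \left(138 + 2 \cdot 18225\right) \frac{1}{119} = \left(138 + 36450\right) \frac{1}{119} = 36588 \cdot \frac{1}{119} = \frac{36588}{119}$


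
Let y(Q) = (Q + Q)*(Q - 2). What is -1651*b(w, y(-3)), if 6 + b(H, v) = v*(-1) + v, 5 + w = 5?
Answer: 9906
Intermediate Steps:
w = 0 (w = -5 + 5 = 0)
y(Q) = 2*Q*(-2 + Q) (y(Q) = (2*Q)*(-2 + Q) = 2*Q*(-2 + Q))
b(H, v) = -6 (b(H, v) = -6 + (v*(-1) + v) = -6 + (-v + v) = -6 + 0 = -6)
-1651*b(w, y(-3)) = -1651*(-6) = 9906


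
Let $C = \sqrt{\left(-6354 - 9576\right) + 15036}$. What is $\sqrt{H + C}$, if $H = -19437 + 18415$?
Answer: $\sqrt{-1022 + i \sqrt{894}} \approx 0.4676 + 31.972 i$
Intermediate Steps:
$H = -1022$
$C = i \sqrt{894}$ ($C = \sqrt{\left(-6354 - 9576\right) + 15036} = \sqrt{-15930 + 15036} = \sqrt{-894} = i \sqrt{894} \approx 29.9 i$)
$\sqrt{H + C} = \sqrt{-1022 + i \sqrt{894}}$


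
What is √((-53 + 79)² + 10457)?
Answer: 3*√1237 ≈ 105.51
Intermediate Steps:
√((-53 + 79)² + 10457) = √(26² + 10457) = √(676 + 10457) = √11133 = 3*√1237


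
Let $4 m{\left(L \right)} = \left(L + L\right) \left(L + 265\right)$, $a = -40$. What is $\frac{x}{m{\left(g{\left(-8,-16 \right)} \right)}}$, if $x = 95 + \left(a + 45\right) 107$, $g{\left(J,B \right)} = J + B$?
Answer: $- \frac{105}{482} \approx -0.21784$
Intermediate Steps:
$g{\left(J,B \right)} = B + J$
$m{\left(L \right)} = \frac{L \left(265 + L\right)}{2}$ ($m{\left(L \right)} = \frac{\left(L + L\right) \left(L + 265\right)}{4} = \frac{2 L \left(265 + L\right)}{4} = \frac{L \left(265 + L\right)}{2}$)
$x = 630$ ($x = 95 + \left(-40 + 45\right) 107 = 95 + 5 \cdot 107 = 95 + 535 = 630$)
$\frac{x}{m{\left(g{\left(-8,-16 \right)} \right)}} = \frac{630}{\frac{1}{2} \left(-16 - 8\right) \left(265 - 24\right)} = \frac{630}{\frac{1}{2} \left(-24\right) \left(265 - 24\right)} = \frac{630}{\frac{1}{2} \left(-24\right) 241} = \frac{630}{-2892} = 630 \left(- \frac{1}{2892}\right) = - \frac{105}{482}$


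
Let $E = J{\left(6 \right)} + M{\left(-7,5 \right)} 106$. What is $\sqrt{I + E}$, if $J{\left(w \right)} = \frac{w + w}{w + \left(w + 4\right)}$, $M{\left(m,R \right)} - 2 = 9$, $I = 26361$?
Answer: $\frac{\sqrt{110111}}{2} \approx 165.91$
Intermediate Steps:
$M{\left(m,R \right)} = 11$ ($M{\left(m,R \right)} = 2 + 9 = 11$)
$J{\left(w \right)} = \frac{2 w}{4 + 2 w}$ ($J{\left(w \right)} = \frac{2 w}{w + \left(4 + w\right)} = \frac{2 w}{4 + 2 w}$)
$E = \frac{4667}{4}$ ($E = \frac{6}{2 + 6} + 11 \cdot 106 = \frac{6}{8} + 1166 = 6 \cdot \frac{1}{8} + 1166 = \frac{3}{4} + 1166 = \frac{4667}{4} \approx 1166.8$)
$\sqrt{I + E} = \sqrt{26361 + \frac{4667}{4}} = \sqrt{\frac{110111}{4}} = \frac{\sqrt{110111}}{2}$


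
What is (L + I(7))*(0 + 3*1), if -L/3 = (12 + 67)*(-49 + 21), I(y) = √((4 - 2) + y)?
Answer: 19917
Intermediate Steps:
I(y) = √(2 + y)
L = 6636 (L = -3*(12 + 67)*(-49 + 21) = -237*(-28) = -3*(-2212) = 6636)
(L + I(7))*(0 + 3*1) = (6636 + √(2 + 7))*(0 + 3*1) = (6636 + √9)*(0 + 3) = (6636 + 3)*3 = 6639*3 = 19917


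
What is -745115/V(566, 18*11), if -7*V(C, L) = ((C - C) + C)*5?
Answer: 1043161/566 ≈ 1843.0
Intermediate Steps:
V(C, L) = -5*C/7 (V(C, L) = -((C - C) + C)*5/7 = -(0 + C)*5/7 = -C*5/7 = -5*C/7)
-745115/V(566, 18*11) = -745115/((-5/7*566)) = -745115/(-2830/7) = -745115*(-7/2830) = 1043161/566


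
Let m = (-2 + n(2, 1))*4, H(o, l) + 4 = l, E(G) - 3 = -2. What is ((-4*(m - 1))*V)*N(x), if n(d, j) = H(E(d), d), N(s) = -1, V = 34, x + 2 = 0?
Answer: -2312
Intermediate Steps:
x = -2 (x = -2 + 0 = -2)
E(G) = 1 (E(G) = 3 - 2 = 1)
H(o, l) = -4 + l
n(d, j) = -4 + d
m = -16 (m = (-2 + (-4 + 2))*4 = (-2 - 2)*4 = -4*4 = -16)
((-4*(m - 1))*V)*N(x) = (-4*(-16 - 1)*34)*(-1) = (-4*(-17)*34)*(-1) = (68*34)*(-1) = 2312*(-1) = -2312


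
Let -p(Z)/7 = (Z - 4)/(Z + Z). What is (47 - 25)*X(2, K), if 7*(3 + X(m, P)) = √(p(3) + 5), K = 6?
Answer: -66 + 11*√222/21 ≈ -58.195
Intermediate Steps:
p(Z) = -7*(-4 + Z)/(2*Z) (p(Z) = -7*(Z - 4)/(Z + Z) = -7*(-4 + Z)/(2*Z))
X(m, P) = -3 + √222/42 (X(m, P) = -3 + √((-7/2 + 14/3) + 5)/7 = -3 + √(7/6 + 5)/7 = -3 + √(37/6)/7 = -3 + (√222/6)/7 = -3 + √222/42)
(47 - 25)*X(2, K) = (47 - 25)*(-3 + √222/42) = 22*(-3 + √222/42) = -66 + 11*√222/21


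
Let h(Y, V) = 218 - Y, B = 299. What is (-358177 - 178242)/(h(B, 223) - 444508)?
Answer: 536419/444589 ≈ 1.2066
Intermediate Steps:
(-358177 - 178242)/(h(B, 223) - 444508) = (-358177 - 178242)/((218 - 1*299) - 444508) = -536419/((218 - 299) - 444508) = -536419/(-81 - 444508) = -536419/(-444589) = -536419*(-1/444589) = 536419/444589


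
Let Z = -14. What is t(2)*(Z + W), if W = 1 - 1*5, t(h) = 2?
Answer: -36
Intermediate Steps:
W = -4 (W = 1 - 5 = -4)
t(2)*(Z + W) = 2*(-14 - 4) = 2*(-18) = -36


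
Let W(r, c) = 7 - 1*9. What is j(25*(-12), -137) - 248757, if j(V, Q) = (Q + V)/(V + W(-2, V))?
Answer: -75124177/302 ≈ -2.4876e+5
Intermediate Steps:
W(r, c) = -2 (W(r, c) = 7 - 9 = -2)
j(V, Q) = (Q + V)/(-2 + V) (j(V, Q) = (Q + V)/(V - 2) = (Q + V)/(-2 + V))
j(25*(-12), -137) - 248757 = (-137 + 25*(-12))/(-2 + 25*(-12)) - 248757 = (-137 - 300)/(-2 - 300) - 248757 = -437/(-302) - 248757 = -1/302*(-437) - 248757 = 437/302 - 248757 = -75124177/302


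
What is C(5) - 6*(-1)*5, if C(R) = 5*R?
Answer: 55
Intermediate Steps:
C(5) - 6*(-1)*5 = 5*5 - 6*(-1)*5 = 25 + 6*5 = 25 + 30 = 55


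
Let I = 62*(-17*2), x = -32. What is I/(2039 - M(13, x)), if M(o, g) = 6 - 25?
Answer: -1054/1029 ≈ -1.0243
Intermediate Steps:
M(o, g) = -19
I = -2108 (I = 62*(-34) = -2108)
I/(2039 - M(13, x)) = -2108/(2039 - 1*(-19)) = -2108/(2039 + 19) = -2108/2058 = -2108*1/2058 = -1054/1029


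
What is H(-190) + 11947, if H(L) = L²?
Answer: 48047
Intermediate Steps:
H(-190) + 11947 = (-190)² + 11947 = 36100 + 11947 = 48047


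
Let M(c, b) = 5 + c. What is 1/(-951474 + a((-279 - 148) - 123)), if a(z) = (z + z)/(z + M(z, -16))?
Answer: -219/208372586 ≈ -1.0510e-6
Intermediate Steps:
a(z) = 2*z/(5 + 2*z) (a(z) = (z + z)/(z + (5 + z)) = (2*z)/(5 + 2*z) = 2*z/(5 + 2*z))
1/(-951474 + a((-279 - 148) - 123)) = 1/(-951474 + 2*((-279 - 148) - 123)/(5 + 2*((-279 - 148) - 123))) = 1/(-951474 + 2*(-427 - 123)/(5 + 2*(-427 - 123))) = 1/(-951474 + 2*(-550)/(5 + 2*(-550))) = 1/(-951474 + 2*(-550)/(5 - 1100)) = 1/(-951474 + 2*(-550)/(-1095)) = 1/(-951474 + 2*(-550)*(-1/1095)) = 1/(-951474 + 220/219) = 1/(-208372586/219) = -219/208372586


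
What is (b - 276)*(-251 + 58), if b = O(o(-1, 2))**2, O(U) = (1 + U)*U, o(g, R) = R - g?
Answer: 25476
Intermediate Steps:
O(U) = U*(1 + U)
b = 144 (b = ((2 - 1*(-1))*(1 + (2 - 1*(-1))))**2 = ((2 + 1)*(1 + (2 + 1)))**2 = (3*(1 + 3))**2 = (3*4)**2 = 12**2 = 144)
(b - 276)*(-251 + 58) = (144 - 276)*(-251 + 58) = -132*(-193) = 25476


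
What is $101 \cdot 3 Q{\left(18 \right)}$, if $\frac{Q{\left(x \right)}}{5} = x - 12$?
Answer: $9090$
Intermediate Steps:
$Q{\left(x \right)} = -60 + 5 x$ ($Q{\left(x \right)} = 5 \left(x - 12\right) = 5 \left(-12 + x\right) = -60 + 5 x$)
$101 \cdot 3 Q{\left(18 \right)} = 101 \cdot 3 \left(-60 + 5 \cdot 18\right) = 303 \left(-60 + 90\right) = 303 \cdot 30 = 9090$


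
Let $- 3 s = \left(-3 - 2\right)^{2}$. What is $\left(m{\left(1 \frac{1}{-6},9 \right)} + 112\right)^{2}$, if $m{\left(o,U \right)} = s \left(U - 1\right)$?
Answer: $\frac{18496}{9} \approx 2055.1$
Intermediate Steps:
$s = - \frac{25}{3}$ ($s = - \frac{\left(-3 - 2\right)^{2}}{3} = - \frac{\left(-5\right)^{2}}{3} = \left(- \frac{1}{3}\right) 25 = - \frac{25}{3} \approx -8.3333$)
$m{\left(o,U \right)} = \frac{25}{3} - \frac{25 U}{3}$ ($m{\left(o,U \right)} = - \frac{25 \left(U - 1\right)}{3} = - \frac{25 \left(-1 + U\right)}{3} = \frac{25}{3} - \frac{25 U}{3}$)
$\left(m{\left(1 \frac{1}{-6},9 \right)} + 112\right)^{2} = \left(\left(\frac{25}{3} - 75\right) + 112\right)^{2} = \left(- \frac{200}{3} + 112\right)^{2} = \left(\frac{136}{3}\right)^{2} = \frac{18496}{9}$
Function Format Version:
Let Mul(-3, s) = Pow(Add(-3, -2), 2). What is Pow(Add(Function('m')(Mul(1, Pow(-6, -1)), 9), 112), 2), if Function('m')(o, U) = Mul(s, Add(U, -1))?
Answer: Rational(18496, 9) ≈ 2055.1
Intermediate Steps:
s = Rational(-25, 3) (s = Mul(Rational(-1, 3), Pow(Add(-3, -2), 2)) = Mul(Rational(-1, 3), Pow(-5, 2)) = Mul(Rational(-1, 3), 25) = Rational(-25, 3) ≈ -8.3333)
Function('m')(o, U) = Add(Rational(25, 3), Mul(Rational(-25, 3), U)) (Function('m')(o, U) = Mul(Rational(-25, 3), Add(U, -1)) = Mul(Rational(-25, 3), Add(-1, U)) = Add(Rational(25, 3), Mul(Rational(-25, 3), U)))
Pow(Add(Function('m')(Mul(1, Pow(-6, -1)), 9), 112), 2) = Pow(Add(Add(Rational(25, 3), Mul(Rational(-25, 3), 9)), 112), 2) = Pow(Add(Add(Rational(25, 3), -75), 112), 2) = Pow(Add(Rational(-200, 3), 112), 2) = Pow(Rational(136, 3), 2) = Rational(18496, 9)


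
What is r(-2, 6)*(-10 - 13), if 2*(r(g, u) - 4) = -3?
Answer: -115/2 ≈ -57.500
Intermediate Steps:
r(g, u) = 5/2 (r(g, u) = 4 + (½)*(-3) = 4 - 3/2 = 5/2)
r(-2, 6)*(-10 - 13) = 5*(-10 - 13)/2 = (5/2)*(-23) = -115/2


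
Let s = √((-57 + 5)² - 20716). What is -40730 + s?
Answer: -40730 + 2*I*√4503 ≈ -40730.0 + 134.21*I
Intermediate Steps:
s = 2*I*√4503 (s = √((-52)² - 20716) = √(2704 - 20716) = √(-18012) = 2*I*√4503 ≈ 134.21*I)
-40730 + s = -40730 + 2*I*√4503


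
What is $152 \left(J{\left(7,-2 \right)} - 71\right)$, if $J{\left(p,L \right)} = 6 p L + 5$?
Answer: $-22800$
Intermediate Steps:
$J{\left(p,L \right)} = 5 + 6 L p$ ($J{\left(p,L \right)} = 6 L p + 5 = 5 + 6 L p$)
$152 \left(J{\left(7,-2 \right)} - 71\right) = 152 \left(\left(5 + 6 \left(-2\right) 7\right) - 71\right) = 152 \left(\left(5 - 84\right) - 71\right) = 152 \left(-79 - 71\right) = 152 \left(-150\right) = -22800$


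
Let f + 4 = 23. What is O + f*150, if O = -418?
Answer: 2432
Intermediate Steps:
f = 19 (f = -4 + 23 = 19)
O + f*150 = -418 + 19*150 = -418 + 2850 = 2432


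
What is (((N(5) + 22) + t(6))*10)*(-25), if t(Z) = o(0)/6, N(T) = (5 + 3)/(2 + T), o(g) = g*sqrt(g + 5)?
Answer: -40500/7 ≈ -5785.7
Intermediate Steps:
o(g) = g*sqrt(5 + g)
N(T) = 8/(2 + T)
t(Z) = 0 (t(Z) = (0*sqrt(5 + 0))/6 = (0*sqrt(5))*(1/6) = 0*(1/6) = 0)
(((N(5) + 22) + t(6))*10)*(-25) = (((8/(2 + 5) + 22) + 0)*10)*(-25) = (((8/7 + 22) + 0)*10)*(-25) = ((162/7 + 0)*10)*(-25) = ((162/7)*10)*(-25) = (1620/7)*(-25) = -40500/7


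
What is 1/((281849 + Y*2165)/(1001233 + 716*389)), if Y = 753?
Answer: 1279757/1912094 ≈ 0.66930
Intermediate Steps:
1/((281849 + Y*2165)/(1001233 + 716*389)) = 1/((281849 + 753*2165)/(1001233 + 716*389)) = 1/((281849 + 1630245)/(1001233 + 278524)) = 1/(1912094/1279757) = 1279757/1912094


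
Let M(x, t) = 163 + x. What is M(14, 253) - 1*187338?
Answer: -187161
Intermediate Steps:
M(14, 253) - 1*187338 = (163 + 14) - 1*187338 = 177 - 187338 = -187161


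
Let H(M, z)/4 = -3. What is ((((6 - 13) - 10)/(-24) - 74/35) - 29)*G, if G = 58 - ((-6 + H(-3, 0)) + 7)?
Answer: -587443/280 ≈ -2098.0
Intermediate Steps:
H(M, z) = -12 (H(M, z) = 4*(-3) = -12)
G = 69 (G = 58 - ((-6 - 12) + 7) = 58 - (-18 + 7) = 58 - 1*(-11) = 58 + 11 = 69)
((((6 - 13) - 10)/(-24) - 74/35) - 29)*G = ((((6 - 13) - 10)/(-24) - 74/35) - 29)*69 = (((-7 - 10)*(-1/24) - 74*1/35) - 29)*69 = ((-17*(-1/24) - 74/35) - 29)*69 = ((17/24 - 74/35) - 29)*69 = (-1181/840 - 29)*69 = -25541/840*69 = -587443/280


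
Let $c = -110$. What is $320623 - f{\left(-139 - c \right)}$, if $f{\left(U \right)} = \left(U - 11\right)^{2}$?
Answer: $319023$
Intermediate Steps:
$f{\left(U \right)} = \left(-11 + U\right)^{2}$
$320623 - f{\left(-139 - c \right)} = 320623 - \left(-11 - 29\right)^{2} = 320623 - \left(-40\right)^{2} = 320623 - 1600 = 319023$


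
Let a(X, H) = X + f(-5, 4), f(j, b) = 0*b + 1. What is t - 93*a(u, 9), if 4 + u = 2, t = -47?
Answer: 46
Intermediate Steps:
u = -2 (u = -4 + 2 = -2)
f(j, b) = 1 (f(j, b) = 0 + 1 = 1)
a(X, H) = 1 + X (a(X, H) = X + 1 = 1 + X)
t - 93*a(u, 9) = -47 - 93*(1 - 2) = -47 - 93*(-1) = -47 + 93 = 46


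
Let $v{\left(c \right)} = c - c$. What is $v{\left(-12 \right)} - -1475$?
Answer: $1475$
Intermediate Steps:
$v{\left(c \right)} = 0$
$v{\left(-12 \right)} - -1475 = 0 - -1475 = 0 + 1475 = 1475$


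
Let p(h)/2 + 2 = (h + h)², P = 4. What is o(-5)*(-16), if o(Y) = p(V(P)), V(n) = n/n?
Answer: -64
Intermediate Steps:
V(n) = 1
p(h) = -4 + 8*h² (p(h) = -4 + 2*(h + h)² = -4 + 2*(2*h)² = -4 + 2*(4*h²) = -4 + 8*h²)
o(Y) = 4 (o(Y) = -4 + 8*1² = -4 + 8*1 = -4 + 8 = 4)
o(-5)*(-16) = 4*(-16) = -64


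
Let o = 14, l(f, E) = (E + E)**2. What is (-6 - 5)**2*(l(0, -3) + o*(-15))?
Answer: -21054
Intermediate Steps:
l(f, E) = 4*E**2 (l(f, E) = (2*E)**2 = 4*E**2)
(-6 - 5)**2*(l(0, -3) + o*(-15)) = (-6 - 5)**2*(4*(-3)**2 + 14*(-15)) = (-11)**2*(4*9 - 210) = 121*(36 - 210) = 121*(-174) = -21054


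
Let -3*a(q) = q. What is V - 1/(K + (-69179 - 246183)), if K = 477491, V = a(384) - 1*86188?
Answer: -13994326765/162129 ≈ -86316.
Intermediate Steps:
a(q) = -q/3
V = -86316 (V = -1/3*384 - 1*86188 = -128 - 86188 = -86316)
V - 1/(K + (-69179 - 246183)) = -86316 - 1/(477491 + (-69179 - 246183)) = -86316 - 1/(477491 - 315362) = -86316 - 1/162129 = -13994326765/162129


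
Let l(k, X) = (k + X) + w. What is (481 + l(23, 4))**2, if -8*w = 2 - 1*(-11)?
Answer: 16410601/64 ≈ 2.5642e+5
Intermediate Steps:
w = -13/8 (w = -(2 - 1*(-11))/8 = -(2 + 11)/8 = -1/8*13 = -13/8 ≈ -1.6250)
l(k, X) = -13/8 + X + k (l(k, X) = (k + X) - 13/8 = (X + k) - 13/8 = -13/8 + X + k)
(481 + l(23, 4))**2 = (481 + (-13/8 + 4 + 23))**2 = (481 + 203/8)**2 = (4051/8)**2 = 16410601/64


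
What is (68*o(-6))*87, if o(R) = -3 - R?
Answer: 17748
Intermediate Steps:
(68*o(-6))*87 = (68*(-3 - 1*(-6)))*87 = (68*(-3 + 6))*87 = (68*3)*87 = 204*87 = 17748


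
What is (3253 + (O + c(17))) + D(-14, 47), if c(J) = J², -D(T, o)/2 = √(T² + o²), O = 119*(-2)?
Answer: 3304 - 2*√2405 ≈ 3205.9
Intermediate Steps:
O = -238
D(T, o) = -2*√(T² + o²)
(3253 + (O + c(17))) + D(-14, 47) = (3253 + (-238 + 17²)) - 2*√((-14)² + 47²) = (3253 + (-238 + 289)) - 2*√(196 + 2209) = (3253 + 51) - 2*√2405 = 3304 - 2*√2405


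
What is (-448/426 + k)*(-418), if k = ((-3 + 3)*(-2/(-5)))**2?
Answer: 93632/213 ≈ 439.59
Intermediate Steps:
k = 0 (k = (0*(-2*(-1/5)))**2 = (0*(2/5))**2 = 0**2 = 0)
(-448/426 + k)*(-418) = (-448/426 + 0)*(-418) = (-448*1/426 + 0)*(-418) = (-224/213 + 0)*(-418) = -224/213*(-418) = 93632/213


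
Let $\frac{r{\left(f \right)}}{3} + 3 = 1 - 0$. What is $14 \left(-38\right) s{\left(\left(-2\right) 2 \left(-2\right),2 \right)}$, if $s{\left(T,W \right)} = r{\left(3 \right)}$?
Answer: $3192$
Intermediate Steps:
$r{\left(f \right)} = -6$ ($r{\left(f \right)} = -9 + 3 \left(1 - 0\right) = -9 + 3 \left(1 + 0\right) = -9 + 3 \cdot 1 = -9 + 3 = -6$)
$s{\left(T,W \right)} = -6$
$14 \left(-38\right) s{\left(\left(-2\right) 2 \left(-2\right),2 \right)} = 14 \left(-38\right) \left(-6\right) = \left(-532\right) \left(-6\right) = 3192$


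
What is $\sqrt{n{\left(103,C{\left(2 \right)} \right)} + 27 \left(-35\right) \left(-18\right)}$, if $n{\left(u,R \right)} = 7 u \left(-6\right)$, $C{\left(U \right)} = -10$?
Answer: $2 \sqrt{3171} \approx 112.62$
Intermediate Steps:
$n{\left(u,R \right)} = - 42 u$
$\sqrt{n{\left(103,C{\left(2 \right)} \right)} + 27 \left(-35\right) \left(-18\right)} = \sqrt{\left(-42\right) 103 + 27 \left(-35\right) \left(-18\right)} = \sqrt{-4326 - -17010} = \sqrt{-4326 + 17010} = \sqrt{12684} = 2 \sqrt{3171}$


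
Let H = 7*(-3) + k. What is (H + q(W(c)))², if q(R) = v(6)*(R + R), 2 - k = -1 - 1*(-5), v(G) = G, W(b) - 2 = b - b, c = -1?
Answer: 1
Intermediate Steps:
W(b) = 2 (W(b) = 2 + (b - b) = 2 + 0 = 2)
k = -2 (k = 2 - (-1 - 1*(-5)) = 2 - (-1 + 5) = 2 - 1*4 = 2 - 4 = -2)
q(R) = 12*R (q(R) = 6*(R + R) = 6*(2*R) = 12*R)
H = -23 (H = 7*(-3) - 2 = -21 - 2 = -23)
(H + q(W(c)))² = (-23 + 12*2)² = (-23 + 24)² = 1² = 1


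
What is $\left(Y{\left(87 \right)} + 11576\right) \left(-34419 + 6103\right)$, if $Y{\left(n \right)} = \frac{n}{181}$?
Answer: $- \frac{59331732388}{181} \approx -3.278 \cdot 10^{8}$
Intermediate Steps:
$Y{\left(n \right)} = \frac{n}{181}$ ($Y{\left(n \right)} = n \frac{1}{181} = \frac{n}{181}$)
$\left(Y{\left(87 \right)} + 11576\right) \left(-34419 + 6103\right) = \left(\frac{1}{181} \cdot 87 + 11576\right) \left(-34419 + 6103\right) = \left(\frac{87}{181} + 11576\right) \left(-28316\right) = \frac{2095343}{181} \left(-28316\right) = - \frac{59331732388}{181}$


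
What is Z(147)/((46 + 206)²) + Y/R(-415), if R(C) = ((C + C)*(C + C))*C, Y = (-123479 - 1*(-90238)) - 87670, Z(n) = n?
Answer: 84531763/30876498000 ≈ 0.0027377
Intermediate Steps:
Y = -120911 (Y = (-123479 + 90238) - 87670 = -33241 - 87670 = -120911)
R(C) = 4*C³ (R(C) = ((2*C)*(2*C))*C = (4*C²)*C = 4*C³)
Z(147)/((46 + 206)²) + Y/R(-415) = 147/((46 + 206)²) - 120911/(4*(-415)³) = 147/(252²) - 120911/(4*(-71473375)) = 147/63504 - 120911/(-285893500) = 147*(1/63504) - 120911*(-1/285893500) = 1/432 + 120911/285893500 = 84531763/30876498000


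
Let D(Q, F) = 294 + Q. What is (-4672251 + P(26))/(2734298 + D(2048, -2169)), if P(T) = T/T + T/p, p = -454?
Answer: -1060600763/621217280 ≈ -1.7073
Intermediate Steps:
P(T) = 1 - T/454 (P(T) = T/T + T/(-454) = 1 + T*(-1/454) = 1 - T/454)
(-4672251 + P(26))/(2734298 + D(2048, -2169)) = (-4672251 + (1 - 1/454*26))/(2734298 + (294 + 2048)) = (-4672251 + (1 - 13/227))/(2734298 + 2342) = (-4672251 + 214/227)/2736640 = -1060600763/227*1/2736640 = -1060600763/621217280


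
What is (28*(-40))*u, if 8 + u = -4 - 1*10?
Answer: 24640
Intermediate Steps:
u = -22 (u = -8 + (-4 - 1*10) = -8 + (-4 - 10) = -8 - 14 = -22)
(28*(-40))*u = (28*(-40))*(-22) = -1120*(-22) = 24640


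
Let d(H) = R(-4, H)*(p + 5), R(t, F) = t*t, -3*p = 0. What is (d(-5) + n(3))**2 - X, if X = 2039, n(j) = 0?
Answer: 4361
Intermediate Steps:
p = 0 (p = -1/3*0 = 0)
R(t, F) = t**2
d(H) = 80 (d(H) = (-4)**2*(0 + 5) = 16*5 = 80)
(d(-5) + n(3))**2 - X = (80 + 0)**2 - 1*2039 = 80**2 - 2039 = 6400 - 2039 = 4361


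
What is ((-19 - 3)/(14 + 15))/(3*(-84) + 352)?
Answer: -11/1450 ≈ -0.0075862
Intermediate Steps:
((-19 - 3)/(14 + 15))/(3*(-84) + 352) = (-22/29)/(-252 + 352) = -22*1/29/100 = -22/29*1/100 = -11/1450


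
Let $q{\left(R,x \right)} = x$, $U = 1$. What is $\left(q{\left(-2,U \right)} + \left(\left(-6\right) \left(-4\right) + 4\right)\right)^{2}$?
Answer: $841$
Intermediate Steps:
$\left(q{\left(-2,U \right)} + \left(\left(-6\right) \left(-4\right) + 4\right)\right)^{2} = \left(1 + \left(\left(-6\right) \left(-4\right) + 4\right)\right)^{2} = \left(1 + \left(24 + 4\right)\right)^{2} = \left(1 + 28\right)^{2} = 29^{2} = 841$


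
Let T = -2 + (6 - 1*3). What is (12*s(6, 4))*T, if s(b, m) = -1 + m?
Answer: 36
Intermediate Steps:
T = 1 (T = -2 + (6 - 3) = -2 + 3 = 1)
(12*s(6, 4))*T = (12*(-1 + 4))*1 = (12*3)*1 = 36*1 = 36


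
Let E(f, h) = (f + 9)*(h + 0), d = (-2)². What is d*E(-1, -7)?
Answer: -224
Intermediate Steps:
d = 4
E(f, h) = h*(9 + f) (E(f, h) = (9 + f)*h = h*(9 + f))
d*E(-1, -7) = 4*(-7*(9 - 1)) = 4*(-7*8) = 4*(-56) = -224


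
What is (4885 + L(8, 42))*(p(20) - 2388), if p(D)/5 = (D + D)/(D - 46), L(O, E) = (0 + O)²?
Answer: -154131656/13 ≈ -1.1856e+7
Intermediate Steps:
L(O, E) = O²
p(D) = 10*D/(-46 + D) (p(D) = 5*((D + D)/(D - 46)) = 5*((2*D)/(-46 + D)) = 5*(2*D/(-46 + D)) = 10*D/(-46 + D))
(4885 + L(8, 42))*(p(20) - 2388) = (4885 + 8²)*(10*20/(-46 + 20) - 2388) = (4885 + 64)*(10*20/(-26) - 2388) = 4949*(10*20*(-1/26) - 2388) = 4949*(-100/13 - 2388) = 4949*(-31144/13) = -154131656/13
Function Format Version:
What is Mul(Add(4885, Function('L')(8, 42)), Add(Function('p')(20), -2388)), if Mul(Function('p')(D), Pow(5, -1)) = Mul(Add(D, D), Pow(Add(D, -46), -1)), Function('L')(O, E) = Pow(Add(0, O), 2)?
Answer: Rational(-154131656, 13) ≈ -1.1856e+7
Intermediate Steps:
Function('L')(O, E) = Pow(O, 2)
Function('p')(D) = Mul(10, D, Pow(Add(-46, D), -1)) (Function('p')(D) = Mul(5, Mul(Add(D, D), Pow(Add(D, -46), -1))) = Mul(5, Mul(Mul(2, D), Pow(Add(-46, D), -1))) = Mul(5, Mul(2, D, Pow(Add(-46, D), -1))) = Mul(10, D, Pow(Add(-46, D), -1)))
Mul(Add(4885, Function('L')(8, 42)), Add(Function('p')(20), -2388)) = Mul(Add(4885, Pow(8, 2)), Add(Mul(10, 20, Pow(Add(-46, 20), -1)), -2388)) = Mul(Add(4885, 64), Add(Mul(10, 20, Pow(-26, -1)), -2388)) = Mul(4949, Add(Mul(10, 20, Rational(-1, 26)), -2388)) = Mul(4949, Add(Rational(-100, 13), -2388)) = Mul(4949, Rational(-31144, 13)) = Rational(-154131656, 13)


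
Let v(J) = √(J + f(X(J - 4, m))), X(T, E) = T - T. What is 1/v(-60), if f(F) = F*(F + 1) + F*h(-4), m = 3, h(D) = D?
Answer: -I*√15/30 ≈ -0.1291*I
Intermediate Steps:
X(T, E) = 0
f(F) = -4*F + F*(1 + F) (f(F) = F*(F + 1) + F*(-4) = F*(1 + F) - 4*F = -4*F + F*(1 + F))
v(J) = √J (v(J) = √(J + 0*(-3 + 0)) = √(J + 0*(-3)) = √(J + 0) = √J)
1/v(-60) = 1/(√(-60)) = 1/(2*I*√15) = -I*√15/30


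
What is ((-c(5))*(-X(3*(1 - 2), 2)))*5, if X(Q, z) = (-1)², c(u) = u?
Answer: 25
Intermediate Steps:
X(Q, z) = 1
((-c(5))*(-X(3*(1 - 2), 2)))*5 = ((-1*5)*(-1*1))*5 = -5*(-1)*5 = 5*5 = 25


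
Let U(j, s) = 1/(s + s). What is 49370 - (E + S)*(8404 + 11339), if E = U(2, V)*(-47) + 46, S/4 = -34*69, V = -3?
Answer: 368509701/2 ≈ 1.8425e+8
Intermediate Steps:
U(j, s) = 1/(2*s)
S = -9384 (S = 4*(-34*69) = 4*(-2346) = -9384)
E = 323/6 (E = ((½)/(-3))*(-47) + 46 = ((½)*(-⅓))*(-47) + 46 = -⅙*(-47) + 46 = 47/6 + 46 = 323/6 ≈ 53.833)
49370 - (E + S)*(8404 + 11339) = 49370 - (323/6 - 9384)*(8404 + 11339) = 49370 - (-55981)*19743/6 = 49370 - 1*(-368410961/2) = 49370 + 368410961/2 = 368509701/2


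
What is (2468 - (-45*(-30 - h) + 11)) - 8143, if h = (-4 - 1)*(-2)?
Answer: -7486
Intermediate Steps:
h = 10 (h = -5*(-2) = 10)
(2468 - (-45*(-30 - h) + 11)) - 8143 = (2468 - (-45*(-30 - 1*10) + 11)) - 8143 = (2468 - (-45*(-30 - 10) + 11)) - 8143 = (2468 - (-45*(-40) + 11)) - 8143 = (2468 - (1800 + 11)) - 8143 = (2468 - 1*1811) - 8143 = (2468 - 1811) - 8143 = 657 - 8143 = -7486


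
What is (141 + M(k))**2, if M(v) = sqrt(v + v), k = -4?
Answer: 19873 + 564*I*sqrt(2) ≈ 19873.0 + 797.62*I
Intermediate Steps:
M(v) = sqrt(2)*sqrt(v) (M(v) = sqrt(2*v) = sqrt(2)*sqrt(v))
(141 + M(k))**2 = (141 + sqrt(2)*sqrt(-4))**2 = (141 + sqrt(2)*(2*I))**2 = (141 + 2*I*sqrt(2))**2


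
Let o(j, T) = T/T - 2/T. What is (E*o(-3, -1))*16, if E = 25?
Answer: 1200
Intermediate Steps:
o(j, T) = 1 - 2/T
(E*o(-3, -1))*16 = (25*((-2 - 1)/(-1)))*16 = (25*(-1*(-3)))*16 = (25*3)*16 = 75*16 = 1200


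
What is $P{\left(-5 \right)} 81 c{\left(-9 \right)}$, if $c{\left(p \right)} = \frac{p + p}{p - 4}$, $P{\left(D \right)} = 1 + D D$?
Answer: $2916$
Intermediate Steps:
$P{\left(D \right)} = 1 + D^{2}$
$c{\left(p \right)} = \frac{2 p}{-4 + p}$
$P{\left(-5 \right)} 81 c{\left(-9 \right)} = \left(1 + \left(-5\right)^{2}\right) 81 \cdot 2 \left(-9\right) \frac{1}{-4 - 9} = \left(1 + 25\right) 81 \cdot 2 \left(-9\right) \frac{1}{-13} = 26 \cdot 81 \cdot 2 \left(-9\right) \left(- \frac{1}{13}\right) = 2106 \cdot \frac{18}{13} = 2916$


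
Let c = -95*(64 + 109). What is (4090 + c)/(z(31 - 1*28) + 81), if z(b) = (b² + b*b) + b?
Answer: -4115/34 ≈ -121.03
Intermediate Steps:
c = -16435 (c = -95*173 = -16435)
z(b) = b + 2*b² (z(b) = (b² + b²) + b = 2*b² + b = b + 2*b²)
(4090 + c)/(z(31 - 1*28) + 81) = (4090 - 16435)/((31 - 1*28)*(1 + 2*(31 - 1*28)) + 81) = -12345/((31 - 28)*(1 + 2*(31 - 28)) + 81) = -12345/(3*(1 + 2*3) + 81) = -12345/(3*(1 + 6) + 81) = -12345/(3*7 + 81) = -12345/(21 + 81) = -12345/102 = -12345*1/102 = -4115/34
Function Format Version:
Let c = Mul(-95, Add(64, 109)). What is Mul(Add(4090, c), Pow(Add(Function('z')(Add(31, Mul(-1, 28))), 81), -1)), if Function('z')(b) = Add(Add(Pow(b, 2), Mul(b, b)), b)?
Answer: Rational(-4115, 34) ≈ -121.03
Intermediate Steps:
c = -16435 (c = Mul(-95, 173) = -16435)
Function('z')(b) = Add(b, Mul(2, Pow(b, 2))) (Function('z')(b) = Add(Add(Pow(b, 2), Pow(b, 2)), b) = Add(Mul(2, Pow(b, 2)), b) = Add(b, Mul(2, Pow(b, 2))))
Mul(Add(4090, c), Pow(Add(Function('z')(Add(31, Mul(-1, 28))), 81), -1)) = Mul(Add(4090, -16435), Pow(Add(Mul(Add(31, Mul(-1, 28)), Add(1, Mul(2, Add(31, Mul(-1, 28))))), 81), -1)) = Mul(-12345, Pow(Add(Mul(Add(31, -28), Add(1, Mul(2, Add(31, -28)))), 81), -1)) = Mul(-12345, Pow(Add(Mul(3, Add(1, Mul(2, 3))), 81), -1)) = Mul(-12345, Pow(Add(Mul(3, Add(1, 6)), 81), -1)) = Mul(-12345, Pow(Add(Mul(3, 7), 81), -1)) = Mul(-12345, Pow(Add(21, 81), -1)) = Mul(-12345, Pow(102, -1)) = Mul(-12345, Rational(1, 102)) = Rational(-4115, 34)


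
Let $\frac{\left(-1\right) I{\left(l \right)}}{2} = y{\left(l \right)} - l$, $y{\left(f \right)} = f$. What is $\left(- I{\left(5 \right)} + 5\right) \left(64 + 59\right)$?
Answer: $615$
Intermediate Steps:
$I{\left(l \right)} = 0$ ($I{\left(l \right)} = - 2 \left(l - l\right) = \left(-2\right) 0 = 0$)
$\left(- I{\left(5 \right)} + 5\right) \left(64 + 59\right) = \left(\left(-1\right) 0 + 5\right) \left(64 + 59\right) = \left(0 + 5\right) 123 = 5 \cdot 123 = 615$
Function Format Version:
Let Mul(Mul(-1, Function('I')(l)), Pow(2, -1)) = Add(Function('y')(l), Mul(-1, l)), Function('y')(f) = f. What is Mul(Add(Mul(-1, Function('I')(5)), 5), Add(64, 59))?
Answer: 615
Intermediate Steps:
Function('I')(l) = 0 (Function('I')(l) = Mul(-2, Add(l, Mul(-1, l))) = Mul(-2, 0) = 0)
Mul(Add(Mul(-1, Function('I')(5)), 5), Add(64, 59)) = Mul(Add(Mul(-1, 0), 5), Add(64, 59)) = Mul(Add(0, 5), 123) = Mul(5, 123) = 615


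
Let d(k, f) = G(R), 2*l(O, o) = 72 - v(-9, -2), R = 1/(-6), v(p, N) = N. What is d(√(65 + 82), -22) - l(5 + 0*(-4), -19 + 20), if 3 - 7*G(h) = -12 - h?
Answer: -1465/42 ≈ -34.881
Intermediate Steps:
R = -⅙ ≈ -0.16667
G(h) = 15/7 + h/7 (G(h) = 3/7 - (-12 - h)/7 = 3/7 + (12/7 + h/7) = 15/7 + h/7)
l(O, o) = 37 (l(O, o) = (72 - 1*(-2))/2 = (72 + 2)/2 = (½)*74 = 37)
d(k, f) = 89/42 (d(k, f) = 15/7 + (⅐)*(-⅙) = 15/7 - 1/42 = 89/42)
d(√(65 + 82), -22) - l(5 + 0*(-4), -19 + 20) = 89/42 - 1*37 = 89/42 - 37 = -1465/42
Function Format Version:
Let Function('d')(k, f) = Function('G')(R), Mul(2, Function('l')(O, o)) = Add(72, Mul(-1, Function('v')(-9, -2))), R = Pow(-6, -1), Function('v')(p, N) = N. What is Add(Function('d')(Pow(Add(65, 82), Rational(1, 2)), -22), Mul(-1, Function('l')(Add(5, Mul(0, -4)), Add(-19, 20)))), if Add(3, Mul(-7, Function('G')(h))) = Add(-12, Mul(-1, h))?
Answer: Rational(-1465, 42) ≈ -34.881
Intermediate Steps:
R = Rational(-1, 6) ≈ -0.16667
Function('G')(h) = Add(Rational(15, 7), Mul(Rational(1, 7), h)) (Function('G')(h) = Add(Rational(3, 7), Mul(Rational(-1, 7), Add(-12, Mul(-1, h)))) = Add(Rational(3, 7), Add(Rational(12, 7), Mul(Rational(1, 7), h))) = Add(Rational(15, 7), Mul(Rational(1, 7), h)))
Function('l')(O, o) = 37 (Function('l')(O, o) = Mul(Rational(1, 2), Add(72, Mul(-1, -2))) = Mul(Rational(1, 2), Add(72, 2)) = Mul(Rational(1, 2), 74) = 37)
Function('d')(k, f) = Rational(89, 42) (Function('d')(k, f) = Add(Rational(15, 7), Mul(Rational(1, 7), Rational(-1, 6))) = Add(Rational(15, 7), Rational(-1, 42)) = Rational(89, 42))
Add(Function('d')(Pow(Add(65, 82), Rational(1, 2)), -22), Mul(-1, Function('l')(Add(5, Mul(0, -4)), Add(-19, 20)))) = Add(Rational(89, 42), Mul(-1, 37)) = Add(Rational(89, 42), -37) = Rational(-1465, 42)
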